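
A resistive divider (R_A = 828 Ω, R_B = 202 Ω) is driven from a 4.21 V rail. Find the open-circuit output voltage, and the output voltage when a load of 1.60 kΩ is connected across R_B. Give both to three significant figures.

Unloaded: 0.826 V; loaded: 0.750 V

Open-circuit: V = 4.21 × 202/(828 + 202) = 0.826 V.
With the load, R_B becomes R_B‖R_L = 179.4 Ω, so V = 4.21 × 179.4/1007 = 0.750 V.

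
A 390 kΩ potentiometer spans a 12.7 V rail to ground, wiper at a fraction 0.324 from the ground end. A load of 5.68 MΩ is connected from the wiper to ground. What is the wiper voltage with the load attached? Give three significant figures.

V ≈ 4.05 V

The wiper splits the pot into (1−α)R = 263.6 kΩ above and αR = 126.4 kΩ below.
Lower section ‖ load = 123.6 kΩ.
V_wiper = 12.7 × 123.6/(263.6 + 123.6) = 4.05 V.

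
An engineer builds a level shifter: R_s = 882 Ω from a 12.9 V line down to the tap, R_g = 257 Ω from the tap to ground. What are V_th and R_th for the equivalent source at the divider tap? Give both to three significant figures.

V_th = 2.91 V, R_th = 199 Ω

V_th is the open-circuit tap voltage: 12.9 × 257/(882 + 257) = 2.91 V.
With the supply zeroed, R_s and R_g appear in parallel from the tap: R_th = R_s‖R_g = (882 × 257)/1139 = 199 Ω.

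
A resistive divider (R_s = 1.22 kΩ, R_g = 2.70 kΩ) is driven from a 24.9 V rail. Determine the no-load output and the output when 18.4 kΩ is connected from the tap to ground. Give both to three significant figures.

Open-circuit: V = 24.9 × 2.70/(1.22 + 2.70) = 17.2 V.
With the load, R_g becomes R_g‖R_L = 2.355 kΩ, so V = 24.9 × 2.355/3.575 = 16.4 V.

Unloaded: 17.2 V; loaded: 16.4 V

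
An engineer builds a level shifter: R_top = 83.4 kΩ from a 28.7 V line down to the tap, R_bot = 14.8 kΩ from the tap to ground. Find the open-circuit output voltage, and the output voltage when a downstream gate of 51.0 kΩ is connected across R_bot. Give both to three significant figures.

Open-circuit: V = 28.7 × 14.8/(83.4 + 14.8) = 4.33 V.
With the load, R_bot becomes R_bot‖R_L = 11.47 kΩ, so V = 28.7 × 11.47/94.87 = 3.47 V.

Unloaded: 4.33 V; loaded: 3.47 V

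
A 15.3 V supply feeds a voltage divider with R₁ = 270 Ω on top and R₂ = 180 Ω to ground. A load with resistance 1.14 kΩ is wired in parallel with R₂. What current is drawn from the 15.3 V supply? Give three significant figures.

R₂‖R_L = 155.5 Ω, so the source sees R₁ + R₂‖R_L = 425.5 Ω.
I = 15.3 V / 425.5 Ω = 36.0 mA.

I ≈ 36.0 mA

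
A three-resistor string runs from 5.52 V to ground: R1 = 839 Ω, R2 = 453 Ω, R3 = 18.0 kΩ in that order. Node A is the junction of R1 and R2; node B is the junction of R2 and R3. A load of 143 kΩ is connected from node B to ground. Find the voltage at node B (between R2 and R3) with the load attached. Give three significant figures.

At node B, R3 is in parallel with the load: R3‖R_L = 15990 Ω.
Below node A the resistance is R2 + (R3‖R_L) = 16440 Ω, so V_A = 5.52 × 16440/17280 = 5.252 V.
Then V_B = V_A × (R3‖R_L)/(R2 + R3‖R_L) = 5.252 × 15990/16440 = 5.11 V.

V ≈ 5.11 V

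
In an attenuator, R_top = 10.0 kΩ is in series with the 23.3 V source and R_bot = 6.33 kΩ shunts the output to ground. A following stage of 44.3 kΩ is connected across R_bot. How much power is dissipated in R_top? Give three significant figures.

P ≈ 22.5 mW

Total resistance from the source is R_top + (R_bot‖R_L) = 15.54 kΩ, so I = 23.3/15.54 kΩ = 1.499 mA.
P = I²·R_top = (1.499 mA)² × 10.0 kΩ = 22.5 mW.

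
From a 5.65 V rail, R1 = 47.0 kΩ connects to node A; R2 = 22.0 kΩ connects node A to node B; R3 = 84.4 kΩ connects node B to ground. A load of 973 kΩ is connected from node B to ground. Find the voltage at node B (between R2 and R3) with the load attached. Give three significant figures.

V ≈ 2.99 V

At node B, R3 is in parallel with the load: R3‖R_L = 77.66 kΩ.
Below node A the resistance is R2 + (R3‖R_L) = 99.66 kΩ, so V_A = 5.65 × 99.66/146.7 = 3.839 V.
Then V_B = V_A × (R3‖R_L)/(R2 + R3‖R_L) = 3.839 × 77.66/99.66 = 2.99 V.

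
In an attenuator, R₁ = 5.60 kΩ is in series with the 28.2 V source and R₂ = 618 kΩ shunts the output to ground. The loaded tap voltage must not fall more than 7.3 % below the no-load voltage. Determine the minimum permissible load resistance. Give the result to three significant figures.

Output resistance R_th = R₁‖R₂ = (5.60 × 618)/623.6 = 5.550 kΩ.
The fractional drop is R_th/(R_th + R_L); requiring this ≤ 0.0730 gives R_L ≥ R_th(1/0.0730 − 1) = 5.550 × 12.70 = 70.5 kΩ.

R_L(min) ≈ 70.5 kΩ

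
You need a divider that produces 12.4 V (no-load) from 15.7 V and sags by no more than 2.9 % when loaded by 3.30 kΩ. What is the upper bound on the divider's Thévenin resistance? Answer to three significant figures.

Loading drop = R_th/(R_th + R_L) ≤ 0.0290, so R_th ≤ R_L · ε/(1−ε) = 3.30 kΩ × 0.0290/0.9710 = 98.6 Ω.
(Any R1, R2 with R2/(R1+R2) = 0.790 and R1‖R2 ≤ 98.6 Ω will meet the spec.)

R_th ≤ 98.6 Ω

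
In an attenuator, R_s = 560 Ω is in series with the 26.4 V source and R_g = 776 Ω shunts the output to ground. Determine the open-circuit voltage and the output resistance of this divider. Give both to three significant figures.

V_th is the open-circuit tap voltage: 26.4 × 776/(560 + 776) = 15.3 V.
With the supply zeroed, R_s and R_g appear in parallel from the tap: R_th = R_s‖R_g = (560 × 776)/1336 = 325 Ω.

V_th = 15.3 V, R_th = 325 Ω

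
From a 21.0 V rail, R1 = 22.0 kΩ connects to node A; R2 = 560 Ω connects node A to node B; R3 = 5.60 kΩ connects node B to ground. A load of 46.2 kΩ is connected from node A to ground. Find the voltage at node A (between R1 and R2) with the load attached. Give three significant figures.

Below node A the series string R2+R3 = 6160 Ω sits in parallel with the 46200 Ω load: 5435 Ω.
V_A = 21.0 × 5435/(22000 + 5435) = 4.16 V.

V ≈ 4.16 V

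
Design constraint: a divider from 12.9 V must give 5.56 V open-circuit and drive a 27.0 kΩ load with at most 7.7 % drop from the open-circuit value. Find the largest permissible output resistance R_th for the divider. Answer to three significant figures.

Loading drop = R_th/(R_th + R_L) ≤ 0.0770, so R_th ≤ R_L · ε/(1−ε) = 27.0 kΩ × 0.0770/0.9230 = 2.25 kΩ.

R_th ≤ 2.25 kΩ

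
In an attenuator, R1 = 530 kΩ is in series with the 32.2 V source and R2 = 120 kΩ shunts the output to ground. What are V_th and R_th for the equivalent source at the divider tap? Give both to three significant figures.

V_th = 5.94 V, R_th = 97.8 kΩ

V_th is the open-circuit tap voltage: 32.2 × 120/(530 + 120) = 5.94 V.
With the supply zeroed, R1 and R2 appear in parallel from the tap: R_th = R1‖R2 = (530 × 120)/650.0 = 97.8 kΩ.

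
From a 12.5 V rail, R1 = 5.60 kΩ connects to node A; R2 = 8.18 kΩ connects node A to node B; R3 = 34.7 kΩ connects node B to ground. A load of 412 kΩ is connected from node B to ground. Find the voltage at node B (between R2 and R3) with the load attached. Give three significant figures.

V ≈ 8.74 V

At node B, R3 is in parallel with the load: R3‖R_L = 32.00 kΩ.
Below node A the resistance is R2 + (R3‖R_L) = 40.18 kΩ, so V_A = 12.5 × 40.18/45.78 = 10.97 V.
Then V_B = V_A × (R3‖R_L)/(R2 + R3‖R_L) = 10.97 × 32.00/40.18 = 8.74 V.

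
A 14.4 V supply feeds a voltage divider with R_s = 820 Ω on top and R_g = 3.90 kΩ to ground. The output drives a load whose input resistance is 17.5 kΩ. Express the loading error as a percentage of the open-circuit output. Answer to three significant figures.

3.73 %

The divider's output (Thévenin) resistance is R_s‖R_g = 677.5 Ω.
Fractional drop under load = R_th/(R_th + R_L) = 677.5 / (677.5 + 17500) = 0.03727.
So the output falls by 3.73 %.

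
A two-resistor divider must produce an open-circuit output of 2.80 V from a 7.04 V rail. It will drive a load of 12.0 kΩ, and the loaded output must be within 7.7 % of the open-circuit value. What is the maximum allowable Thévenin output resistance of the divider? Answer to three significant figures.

R_th ≤ 1.00 kΩ

Loading drop = R_th/(R_th + R_L) ≤ 0.0770, so R_th ≤ R_L · ε/(1−ε) = 12.0 kΩ × 0.0770/0.9230 = 1.00 kΩ.
(Any R1, R2 with R2/(R1+R2) = 0.398 and R1‖R2 ≤ 1.00 kΩ will meet the spec.)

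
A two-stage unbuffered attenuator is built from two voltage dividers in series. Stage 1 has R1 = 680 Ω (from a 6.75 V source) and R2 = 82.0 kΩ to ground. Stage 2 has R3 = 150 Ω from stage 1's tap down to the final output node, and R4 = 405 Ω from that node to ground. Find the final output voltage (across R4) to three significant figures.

V_out ≈ 2.21 V

Stage 2 presents R3+R4 = 555.0 Ω as a load on stage 1's tap.
Stage 1's lower leg becomes R2‖(R3+R4) = 551.3 Ω, so V_mid = 6.75 × 551.3/1231 = 3.022 V.
Stage 2 is itself unloaded: V_out = V_mid × R4/(R3+R4) = 3.022 × 405/555.0 = 2.21 V.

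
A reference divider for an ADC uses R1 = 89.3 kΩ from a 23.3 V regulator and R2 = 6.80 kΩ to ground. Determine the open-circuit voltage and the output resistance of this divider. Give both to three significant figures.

V_th is the open-circuit tap voltage: 23.3 × 6.80/(89.3 + 6.80) = 1.65 V.
With the supply zeroed, R1 and R2 appear in parallel from the tap: R_th = R1‖R2 = (89.3 × 6.80)/96.10 = 6.32 kΩ.

V_th = 1.65 V, R_th = 6.32 kΩ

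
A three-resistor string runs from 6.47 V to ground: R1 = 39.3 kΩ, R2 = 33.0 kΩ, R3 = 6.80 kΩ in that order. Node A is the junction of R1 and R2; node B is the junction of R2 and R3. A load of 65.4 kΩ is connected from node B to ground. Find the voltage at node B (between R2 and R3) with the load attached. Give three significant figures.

At node B, R3 is in parallel with the load: R3‖R_L = 6.160 kΩ.
Below node A the resistance is R2 + (R3‖R_L) = 39.16 kΩ, so V_A = 6.47 × 39.16/78.46 = 3.229 V.
Then V_B = V_A × (R3‖R_L)/(R2 + R3‖R_L) = 3.229 × 6.160/39.16 = 0.508 V.

V ≈ 0.508 V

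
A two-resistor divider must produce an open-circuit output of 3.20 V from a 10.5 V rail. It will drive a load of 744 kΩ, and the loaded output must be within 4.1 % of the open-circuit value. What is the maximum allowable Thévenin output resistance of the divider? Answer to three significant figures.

R_th ≤ 31.8 kΩ

Loading drop = R_th/(R_th + R_L) ≤ 0.0410, so R_th ≤ R_L · ε/(1−ε) = 744 kΩ × 0.0410/0.9590 = 31.8 kΩ.
(Any R1, R2 with R2/(R1+R2) = 0.305 and R1‖R2 ≤ 31.8 kΩ will meet the spec.)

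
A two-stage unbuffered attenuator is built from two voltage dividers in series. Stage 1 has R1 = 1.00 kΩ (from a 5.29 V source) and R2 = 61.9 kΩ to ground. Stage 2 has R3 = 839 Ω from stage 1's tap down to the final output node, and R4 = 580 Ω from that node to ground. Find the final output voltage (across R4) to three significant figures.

V_out ≈ 1.26 V

Stage 2 presents R3+R4 = 1419 Ω as a load on stage 1's tap.
Stage 1's lower leg becomes R2‖(R3+R4) = 1387 Ω, so V_mid = 5.29 × 1387/2387 = 3.074 V.
Stage 2 is itself unloaded: V_out = V_mid × R4/(R3+R4) = 3.074 × 580/1419 = 1.26 V.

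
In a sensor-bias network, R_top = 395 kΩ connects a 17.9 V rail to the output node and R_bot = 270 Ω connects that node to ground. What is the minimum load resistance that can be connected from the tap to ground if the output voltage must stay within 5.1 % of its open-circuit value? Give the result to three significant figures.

R_L(min) ≈ 5.02 kΩ

Output resistance R_th = R_top‖R_bot = (395000 × 270)/395300 = 269.8 Ω.
The fractional drop is R_th/(R_th + R_L); requiring this ≤ 0.0510 gives R_L ≥ R_th(1/0.0510 − 1) = 269.8 × 18.61 = 5.02 kΩ.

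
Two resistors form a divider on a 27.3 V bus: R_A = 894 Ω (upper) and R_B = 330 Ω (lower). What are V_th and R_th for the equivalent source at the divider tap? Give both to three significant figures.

V_th is the open-circuit tap voltage: 27.3 × 330/(894 + 330) = 7.36 V.
With the supply zeroed, R_A and R_B appear in parallel from the tap: R_th = R_A‖R_B = (894 × 330)/1224 = 241 Ω.

V_th = 7.36 V, R_th = 241 Ω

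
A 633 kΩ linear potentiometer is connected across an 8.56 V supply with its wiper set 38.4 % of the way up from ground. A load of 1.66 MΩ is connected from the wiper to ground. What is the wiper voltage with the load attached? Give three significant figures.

The wiper splits the pot into (1−α)R = 389.9 kΩ above and αR = 243.1 kΩ below.
Lower section ‖ load = 212.0 kΩ.
V_wiper = 8.56 × 212.0/(389.9 + 212.0) = 3.02 V.

V ≈ 3.02 V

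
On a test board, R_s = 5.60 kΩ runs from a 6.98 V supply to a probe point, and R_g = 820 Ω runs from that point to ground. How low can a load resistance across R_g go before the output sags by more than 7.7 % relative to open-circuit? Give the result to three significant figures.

R_L(min) ≈ 8.57 kΩ

Output resistance R_th = R_s‖R_g = (5600 × 820)/6420 = 715.3 Ω.
The fractional drop is R_th/(R_th + R_L); requiring this ≤ 0.0770 gives R_L ≥ R_th(1/0.0770 − 1) = 715.3 × 11.99 = 8.57 kΩ.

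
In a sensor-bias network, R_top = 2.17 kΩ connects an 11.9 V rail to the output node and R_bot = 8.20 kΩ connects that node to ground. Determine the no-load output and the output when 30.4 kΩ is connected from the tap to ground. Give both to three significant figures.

Open-circuit: V = 11.9 × 8.20/(2.17 + 8.20) = 9.41 V.
With the load, R_bot becomes R_bot‖R_L = 6.458 kΩ, so V = 11.9 × 6.458/8.628 = 8.91 V.

Unloaded: 9.41 V; loaded: 8.91 V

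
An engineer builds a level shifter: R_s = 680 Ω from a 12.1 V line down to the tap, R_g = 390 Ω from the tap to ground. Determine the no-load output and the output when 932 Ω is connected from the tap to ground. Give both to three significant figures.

Open-circuit: V = 12.1 × 390/(680 + 390) = 4.41 V.
With the load, R_g becomes R_g‖R_L = 274.9 Ω, so V = 12.1 × 274.9/954.9 = 3.48 V.

Unloaded: 4.41 V; loaded: 3.48 V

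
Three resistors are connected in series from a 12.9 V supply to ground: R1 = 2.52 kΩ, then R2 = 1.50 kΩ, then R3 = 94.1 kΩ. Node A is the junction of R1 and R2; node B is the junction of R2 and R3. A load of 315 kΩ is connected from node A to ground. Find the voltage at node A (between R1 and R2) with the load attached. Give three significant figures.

Below node A the series string R2+R3 = 95.60 kΩ sits in parallel with the 315 kΩ load: 73.34 kΩ.
V_A = 12.9 × 73.34/(2.52 + 73.34) = 12.5 V.

V ≈ 12.5 V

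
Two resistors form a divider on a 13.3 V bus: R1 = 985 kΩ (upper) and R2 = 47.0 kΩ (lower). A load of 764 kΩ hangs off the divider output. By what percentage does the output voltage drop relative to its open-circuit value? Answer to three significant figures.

The divider's output (Thévenin) resistance is R1‖R2 = 44.86 kΩ.
Fractional drop under load = R_th/(R_th + R_L) = 44.86 / (44.86 + 764) = 0.05546.
So the output falls by 5.55 %.

5.55 %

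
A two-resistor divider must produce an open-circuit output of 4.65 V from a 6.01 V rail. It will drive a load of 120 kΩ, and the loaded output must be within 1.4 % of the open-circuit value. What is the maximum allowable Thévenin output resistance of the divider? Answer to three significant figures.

R_th ≤ 1.70 kΩ

Loading drop = R_th/(R_th + R_L) ≤ 0.0140, so R_th ≤ R_L · ε/(1−ε) = 120 kΩ × 0.0140/0.9860 = 1.70 kΩ.
(Any R1, R2 with R2/(R1+R2) = 0.774 and R1‖R2 ≤ 1.70 kΩ will meet the spec.)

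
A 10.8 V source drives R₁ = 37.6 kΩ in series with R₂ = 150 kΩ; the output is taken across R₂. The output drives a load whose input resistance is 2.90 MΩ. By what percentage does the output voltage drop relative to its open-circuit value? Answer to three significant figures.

The divider's output (Thévenin) resistance is R₁‖R₂ = 30.06 kΩ.
Fractional drop under load = R_th/(R_th + R_L) = 30.06 / (30.06 + 2900) = 0.01026.
So the output falls by 1.03 %.

1.03 %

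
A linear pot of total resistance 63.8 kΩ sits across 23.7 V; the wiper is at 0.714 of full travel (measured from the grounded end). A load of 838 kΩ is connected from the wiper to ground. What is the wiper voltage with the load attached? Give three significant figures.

V ≈ 16.7 V

The wiper splits the pot into (1−α)R = 18.25 kΩ above and αR = 45.55 kΩ below.
Lower section ‖ load = 43.20 kΩ.
V_wiper = 23.7 × 43.20/(18.25 + 43.20) = 16.7 V.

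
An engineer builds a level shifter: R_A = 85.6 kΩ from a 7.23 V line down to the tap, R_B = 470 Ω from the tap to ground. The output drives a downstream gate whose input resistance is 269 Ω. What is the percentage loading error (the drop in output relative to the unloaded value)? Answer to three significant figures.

Unloaded V = 7.23 × 470/86070 = 0.03948 V.
Loaded: R_B‖R_L = 171.1 Ω, giving V = 7.23 × 171.1/85770 = 0.01442 V.
Drop = (0.03948 − 0.01442) / 0.03948 = 63.5 %.

63.5 %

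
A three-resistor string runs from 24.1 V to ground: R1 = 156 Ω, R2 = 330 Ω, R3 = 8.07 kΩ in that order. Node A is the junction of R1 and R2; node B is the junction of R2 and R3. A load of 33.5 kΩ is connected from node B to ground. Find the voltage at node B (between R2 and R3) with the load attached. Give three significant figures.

At node B, R3 is in parallel with the load: R3‖R_L = 6503 Ω.
Below node A the resistance is R2 + (R3‖R_L) = 6833 Ω, so V_A = 24.1 × 6833/6989 = 23.56 V.
Then V_B = V_A × (R3‖R_L)/(R2 + R3‖R_L) = 23.56 × 6503/6833 = 22.4 V.

V ≈ 22.4 V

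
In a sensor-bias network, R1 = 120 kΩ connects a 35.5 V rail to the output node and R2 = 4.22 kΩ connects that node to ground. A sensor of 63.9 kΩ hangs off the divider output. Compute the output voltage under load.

The load sits in parallel with R2: R2‖R_L = (4.22 × 63.9) / (4.22 + 63.9) = 3.959 kΩ.
V_out = 35.5 × 3.959 / (120 + 3.959) = 35.5 × 3.959/124.0 = 1.13 V.
(Unloaded it would have been 1.21 V.)

V_out ≈ 1.13 V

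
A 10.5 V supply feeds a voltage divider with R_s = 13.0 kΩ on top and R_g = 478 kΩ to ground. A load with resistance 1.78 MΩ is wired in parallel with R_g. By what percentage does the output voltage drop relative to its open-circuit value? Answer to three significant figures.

0.706 %

The divider's output (Thévenin) resistance is R_s‖R_g = 12.66 kΩ.
Fractional drop under load = R_th/(R_th + R_L) = 12.66 / (12.66 + 1780) = 0.007060.
So the output falls by 0.706 %.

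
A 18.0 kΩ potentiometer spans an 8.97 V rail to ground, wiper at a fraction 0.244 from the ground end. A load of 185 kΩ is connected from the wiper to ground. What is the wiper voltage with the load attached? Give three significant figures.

The wiper splits the pot into (1−α)R = 13.61 kΩ above and αR = 4.392 kΩ below.
Lower section ‖ load = 4.290 kΩ.
V_wiper = 8.97 × 4.290/(13.61 + 4.290) = 2.15 V.

V ≈ 2.15 V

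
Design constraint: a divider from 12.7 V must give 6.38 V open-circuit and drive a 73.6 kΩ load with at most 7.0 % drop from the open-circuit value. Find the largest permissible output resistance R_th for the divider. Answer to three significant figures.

R_th ≤ 5.54 kΩ

Loading drop = R_th/(R_th + R_L) ≤ 0.0700, so R_th ≤ R_L · ε/(1−ε) = 73.6 kΩ × 0.0700/0.9300 = 5.54 kΩ.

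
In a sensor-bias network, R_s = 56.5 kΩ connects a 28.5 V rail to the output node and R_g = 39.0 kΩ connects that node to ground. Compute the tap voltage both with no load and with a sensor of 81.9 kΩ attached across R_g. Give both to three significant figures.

Open-circuit: V = 28.5 × 39.0/(56.5 + 39.0) = 11.6 V.
With the load, R_g becomes R_g‖R_L = 26.42 kΩ, so V = 28.5 × 26.42/82.92 = 9.08 V.

Unloaded: 11.6 V; loaded: 9.08 V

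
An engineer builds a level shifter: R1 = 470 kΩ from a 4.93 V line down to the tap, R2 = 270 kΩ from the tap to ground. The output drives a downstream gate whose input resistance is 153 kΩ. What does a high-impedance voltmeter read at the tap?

V_out ≈ 0.848 V

The load sits in parallel with R2: R2‖R_L = (270 × 153) / (270 + 153) = 97.66 kΩ.
V_out = 4.93 × 97.66 / (470 + 97.66) = 4.93 × 97.66/567.7 = 0.848 V.
(Unloaded it would have been 1.80 V.)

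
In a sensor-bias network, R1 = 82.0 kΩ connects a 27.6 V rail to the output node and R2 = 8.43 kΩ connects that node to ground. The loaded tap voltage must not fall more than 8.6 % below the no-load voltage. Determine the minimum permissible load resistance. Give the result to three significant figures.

R_L(min) ≈ 81.2 kΩ

Output resistance R_th = R1‖R2 = (82.0 × 8.43)/90.43 = 7.644 kΩ.
The fractional drop is R_th/(R_th + R_L); requiring this ≤ 0.0860 gives R_L ≥ R_th(1/0.0860 − 1) = 7.644 × 10.63 = 81.2 kΩ.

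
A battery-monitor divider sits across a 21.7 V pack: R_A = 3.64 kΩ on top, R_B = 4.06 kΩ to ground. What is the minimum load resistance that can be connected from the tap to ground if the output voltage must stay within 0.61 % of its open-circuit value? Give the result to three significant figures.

R_L(min) ≈ 313 kΩ

Output resistance R_th = R_A‖R_B = (3.64 × 4.06)/7.700 = 1.919 kΩ.
The fractional drop is R_th/(R_th + R_L); requiring this ≤ 0.00610 gives R_L ≥ R_th(1/0.00610 − 1) = 1.919 × 162.9 = 313 kΩ.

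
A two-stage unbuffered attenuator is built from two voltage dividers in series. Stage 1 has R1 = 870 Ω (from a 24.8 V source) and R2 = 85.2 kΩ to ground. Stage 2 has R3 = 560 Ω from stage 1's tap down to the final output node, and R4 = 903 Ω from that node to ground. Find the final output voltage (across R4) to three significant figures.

V_out ≈ 9.54 V

Stage 2 presents R3+R4 = 1463 Ω as a load on stage 1's tap.
Stage 1's lower leg becomes R2‖(R3+R4) = 1438 Ω, so V_mid = 24.8 × 1438/2308 = 15.45 V.
Stage 2 is itself unloaded: V_out = V_mid × R4/(R3+R4) = 15.45 × 903/1463 = 9.54 V.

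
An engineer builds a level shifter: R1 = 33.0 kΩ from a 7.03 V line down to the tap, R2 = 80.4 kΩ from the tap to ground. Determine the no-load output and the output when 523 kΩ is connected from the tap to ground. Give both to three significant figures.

Unloaded: 4.98 V; loaded: 4.77 V

Open-circuit: V = 7.03 × 80.4/(33.0 + 80.4) = 4.98 V.
With the load, R2 becomes R2‖R_L = 69.69 kΩ, so V = 7.03 × 69.69/102.7 = 4.77 V.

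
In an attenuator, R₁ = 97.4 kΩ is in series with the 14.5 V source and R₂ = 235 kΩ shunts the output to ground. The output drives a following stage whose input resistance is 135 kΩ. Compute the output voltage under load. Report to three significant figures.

The load sits in parallel with R₂: R₂‖R_L = (235 × 135) / (235 + 135) = 85.74 kΩ.
V_out = 14.5 × 85.74 / (97.4 + 85.74) = 14.5 × 85.74/183.1 = 6.79 V.
(Unloaded it would have been 10.3 V.)

V_out ≈ 6.79 V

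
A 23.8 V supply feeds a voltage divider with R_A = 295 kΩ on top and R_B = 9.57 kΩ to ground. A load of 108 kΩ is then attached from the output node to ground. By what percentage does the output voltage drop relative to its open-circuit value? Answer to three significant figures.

7.90 %

The divider's output (Thévenin) resistance is R_A‖R_B = 9.269 kΩ.
Fractional drop under load = R_th/(R_th + R_L) = 9.269 / (9.269 + 108) = 0.07904.
So the output falls by 7.90 %.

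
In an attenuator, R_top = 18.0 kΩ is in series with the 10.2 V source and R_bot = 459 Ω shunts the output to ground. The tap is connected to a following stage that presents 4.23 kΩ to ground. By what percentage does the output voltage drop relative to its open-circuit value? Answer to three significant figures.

9.57 %

The divider's output (Thévenin) resistance is R_top‖R_bot = 447.6 Ω.
Fractional drop under load = R_th/(R_th + R_L) = 447.6 / (447.6 + 4230) = 0.09569.
So the output falls by 9.57 %.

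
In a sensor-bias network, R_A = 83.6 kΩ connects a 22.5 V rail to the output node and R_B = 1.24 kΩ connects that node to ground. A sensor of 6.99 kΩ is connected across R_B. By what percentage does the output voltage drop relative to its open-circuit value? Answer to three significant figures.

Unloaded V = 22.5 × 1.24/84.84 = 0.32885 V.
Loaded: R_B‖R_L = 1.053 kΩ, giving V = 22.5 × 1.053/84.65 = 0.27992 V.
Drop = (0.32885 − 0.27992) / 0.32885 = 14.9 %.

14.9 %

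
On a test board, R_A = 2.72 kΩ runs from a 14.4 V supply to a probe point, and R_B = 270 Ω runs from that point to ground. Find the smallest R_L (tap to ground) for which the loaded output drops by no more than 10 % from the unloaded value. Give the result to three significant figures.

R_L(min) ≈ 2.21 kΩ

Output resistance R_th = R_A‖R_B = (2720 × 270)/2990 = 245.6 Ω.
The fractional drop is R_th/(R_th + R_L); requiring this ≤ 0.100 gives R_L ≥ R_th(1/0.100 − 1) = 245.6 × 9.000 = 2.21 kΩ.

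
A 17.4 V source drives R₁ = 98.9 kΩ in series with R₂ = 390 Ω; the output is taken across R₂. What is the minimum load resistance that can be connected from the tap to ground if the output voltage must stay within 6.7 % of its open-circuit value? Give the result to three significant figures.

R_L(min) ≈ 5.41 kΩ

Output resistance R_th = R₁‖R₂ = (98900 × 390)/99290 = 388.5 Ω.
The fractional drop is R_th/(R_th + R_L); requiring this ≤ 0.0670 gives R_L ≥ R_th(1/0.0670 − 1) = 388.5 × 13.93 = 5.41 kΩ.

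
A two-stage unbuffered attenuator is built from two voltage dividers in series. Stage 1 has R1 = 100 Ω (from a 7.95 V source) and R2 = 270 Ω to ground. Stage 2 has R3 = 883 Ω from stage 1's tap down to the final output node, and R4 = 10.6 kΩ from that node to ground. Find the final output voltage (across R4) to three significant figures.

Stage 2 presents R3+R4 = 11480 Ω as a load on stage 1's tap.
Stage 1's lower leg becomes R2‖(R3+R4) = 263.8 Ω, so V_mid = 7.95 × 263.8/363.8 = 5.765 V.
Stage 2 is itself unloaded: V_out = V_mid × R4/(R3+R4) = 5.765 × 10600/11480 = 5.32 V.

V_out ≈ 5.32 V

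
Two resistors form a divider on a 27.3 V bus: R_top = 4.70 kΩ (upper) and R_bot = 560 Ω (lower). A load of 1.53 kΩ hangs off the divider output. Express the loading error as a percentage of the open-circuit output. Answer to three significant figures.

Unloaded V = 27.3 × 560/5260 = 2.906 V.
Loaded: R_bot‖R_L = 410.0 Ω, giving V = 27.3 × 410.0/5110 = 2.190 V.
Drop = (2.906 − 2.190) / 2.906 = 24.6 %.

24.6 %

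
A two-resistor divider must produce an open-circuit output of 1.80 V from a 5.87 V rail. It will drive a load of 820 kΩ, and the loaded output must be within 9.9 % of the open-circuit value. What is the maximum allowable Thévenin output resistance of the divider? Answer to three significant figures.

Loading drop = R_th/(R_th + R_L) ≤ 0.0990, so R_th ≤ R_L · ε/(1−ε) = 820 kΩ × 0.0990/0.9010 = 90.1 kΩ.

R_th ≤ 90.1 kΩ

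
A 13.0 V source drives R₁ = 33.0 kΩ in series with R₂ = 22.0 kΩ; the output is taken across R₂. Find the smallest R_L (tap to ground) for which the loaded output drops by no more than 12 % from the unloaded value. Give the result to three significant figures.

Output resistance R_th = R₁‖R₂ = (33.0 × 22.0)/55.00 = 13.20 kΩ.
The fractional drop is R_th/(R_th + R_L); requiring this ≤ 0.120 gives R_L ≥ R_th(1/0.120 − 1) = 13.20 × 7.333 = 96.8 kΩ.

R_L(min) ≈ 96.8 kΩ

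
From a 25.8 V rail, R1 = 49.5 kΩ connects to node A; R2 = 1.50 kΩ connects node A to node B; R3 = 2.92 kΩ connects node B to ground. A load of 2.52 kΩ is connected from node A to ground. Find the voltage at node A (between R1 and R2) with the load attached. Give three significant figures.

Below node A the series string R2+R3 = 4.420 kΩ sits in parallel with the 2.52 kΩ load: 1.605 kΩ.
V_A = 25.8 × 1.605/(49.5 + 1.605) = 0.810 V.

V ≈ 0.810 V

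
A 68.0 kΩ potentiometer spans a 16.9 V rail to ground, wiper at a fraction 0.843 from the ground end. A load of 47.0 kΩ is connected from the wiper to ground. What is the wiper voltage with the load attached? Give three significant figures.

The wiper splits the pot into (1−α)R = 10.68 kΩ above and αR = 57.32 kΩ below.
Lower section ‖ load = 25.83 kΩ.
V_wiper = 16.9 × 25.83/(10.68 + 25.83) = 12.0 V.

V ≈ 12.0 V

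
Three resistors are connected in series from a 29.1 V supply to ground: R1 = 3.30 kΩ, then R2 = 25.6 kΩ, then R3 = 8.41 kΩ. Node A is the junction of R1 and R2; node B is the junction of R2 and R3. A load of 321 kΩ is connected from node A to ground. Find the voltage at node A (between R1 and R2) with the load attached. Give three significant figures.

Below node A the series string R2+R3 = 34.01 kΩ sits in parallel with the 321 kΩ load: 30.75 kΩ.
V_A = 29.1 × 30.75/(3.30 + 30.75) = 26.3 V.

V ≈ 26.3 V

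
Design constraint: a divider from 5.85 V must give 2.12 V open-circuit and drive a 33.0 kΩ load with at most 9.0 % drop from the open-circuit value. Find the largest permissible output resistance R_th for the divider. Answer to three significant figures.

R_th ≤ 3.26 kΩ

Loading drop = R_th/(R_th + R_L) ≤ 0.0900, so R_th ≤ R_L · ε/(1−ε) = 33.0 kΩ × 0.0900/0.9100 = 3.26 kΩ.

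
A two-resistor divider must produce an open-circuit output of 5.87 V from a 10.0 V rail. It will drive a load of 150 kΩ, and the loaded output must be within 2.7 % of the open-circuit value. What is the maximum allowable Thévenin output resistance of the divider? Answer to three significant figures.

R_th ≤ 4.16 kΩ

Loading drop = R_th/(R_th + R_L) ≤ 0.0270, so R_th ≤ R_L · ε/(1−ε) = 150 kΩ × 0.0270/0.9730 = 4.16 kΩ.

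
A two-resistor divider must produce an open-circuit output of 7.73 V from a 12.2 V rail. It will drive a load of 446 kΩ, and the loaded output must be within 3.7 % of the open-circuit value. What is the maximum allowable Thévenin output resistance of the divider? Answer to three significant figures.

Loading drop = R_th/(R_th + R_L) ≤ 0.0370, so R_th ≤ R_L · ε/(1−ε) = 446 kΩ × 0.0370/0.9630 = 17.1 kΩ.
(Any R1, R2 with R2/(R1+R2) = 0.634 and R1‖R2 ≤ 17.1 kΩ will meet the spec.)

R_th ≤ 17.1 kΩ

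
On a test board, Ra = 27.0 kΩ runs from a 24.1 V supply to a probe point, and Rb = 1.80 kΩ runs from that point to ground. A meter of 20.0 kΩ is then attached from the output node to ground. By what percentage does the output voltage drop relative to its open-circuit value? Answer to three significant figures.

7.78 %

The divider's output (Thévenin) resistance is Ra‖Rb = 1.688 kΩ.
Fractional drop under load = R_th/(R_th + R_L) = 1.688 / (1.688 + 20.0) = 0.07781.
So the output falls by 7.78 %.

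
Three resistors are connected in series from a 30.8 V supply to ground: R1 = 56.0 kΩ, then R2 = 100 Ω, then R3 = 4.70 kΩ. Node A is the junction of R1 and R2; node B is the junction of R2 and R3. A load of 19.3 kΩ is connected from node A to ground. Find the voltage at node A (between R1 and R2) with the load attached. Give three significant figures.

Below node A the series string R2+R3 = 4800 Ω sits in parallel with the 19300 Ω load: 3844 Ω.
V_A = 30.8 × 3844/(56000 + 3844) = 1.98 V.

V ≈ 1.98 V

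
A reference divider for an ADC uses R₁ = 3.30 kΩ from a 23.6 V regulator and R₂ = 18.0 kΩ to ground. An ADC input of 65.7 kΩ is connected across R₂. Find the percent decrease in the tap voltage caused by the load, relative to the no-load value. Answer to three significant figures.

The divider's output (Thévenin) resistance is R₁‖R₂ = 2.789 kΩ.
Fractional drop under load = R_th/(R_th + R_L) = 2.789 / (2.789 + 65.7) = 0.04072.
So the output falls by 4.07 %.

4.07 %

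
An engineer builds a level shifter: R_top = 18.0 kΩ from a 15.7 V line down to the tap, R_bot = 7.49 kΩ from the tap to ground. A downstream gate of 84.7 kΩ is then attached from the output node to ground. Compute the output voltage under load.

V_out ≈ 4.34 V

The load sits in parallel with R_bot: R_bot‖R_L = (7.49 × 84.7) / (7.49 + 84.7) = 6.881 kΩ.
V_out = 15.7 × 6.881 / (18.0 + 6.881) = 15.7 × 6.881/24.88 = 4.34 V.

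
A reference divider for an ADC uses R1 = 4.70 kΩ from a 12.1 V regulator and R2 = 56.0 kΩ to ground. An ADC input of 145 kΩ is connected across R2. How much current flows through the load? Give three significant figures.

R2‖R_L = 40.40 kΩ; V_out = 12.1 × 40.40/45.10 = 10.84 V.
I_L = V_out / R_L = 10.84 / 145 kΩ = 0.0748 mA.

I_L ≈ 0.0748 mA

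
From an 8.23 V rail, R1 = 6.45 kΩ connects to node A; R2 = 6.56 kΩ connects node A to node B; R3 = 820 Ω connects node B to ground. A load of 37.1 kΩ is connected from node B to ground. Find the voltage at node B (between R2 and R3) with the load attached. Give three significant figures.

At node B, R3 is in parallel with the load: R3‖R_L = 802.3 Ω.
Below node A the resistance is R2 + (R3‖R_L) = 7362 Ω, so V_A = 8.23 × 7362/13810 = 4.387 V.
Then V_B = V_A × (R3‖R_L)/(R2 + R3‖R_L) = 4.387 × 802.3/7362 = 0.478 V.

V ≈ 0.478 V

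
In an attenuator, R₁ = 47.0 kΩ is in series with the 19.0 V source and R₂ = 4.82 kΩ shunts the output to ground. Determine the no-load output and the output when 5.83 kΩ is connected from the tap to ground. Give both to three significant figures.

Unloaded: 1.77 V; loaded: 1.01 V

Open-circuit: V = 19.0 × 4.82/(47.0 + 4.82) = 1.77 V.
With the load, R₂ becomes R₂‖R_L = 2.639 kΩ, so V = 19.0 × 2.639/49.64 = 1.01 V.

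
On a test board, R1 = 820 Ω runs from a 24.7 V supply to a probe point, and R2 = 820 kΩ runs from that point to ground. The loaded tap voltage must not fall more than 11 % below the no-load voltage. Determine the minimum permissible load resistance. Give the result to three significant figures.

Output resistance R_th = R1‖R2 = (820 × 820000)/820800 = 819.2 Ω.
The fractional drop is R_th/(R_th + R_L); requiring this ≤ 0.110 gives R_L ≥ R_th(1/0.110 − 1) = 819.2 × 8.091 = 6.63 kΩ.

R_L(min) ≈ 6.63 kΩ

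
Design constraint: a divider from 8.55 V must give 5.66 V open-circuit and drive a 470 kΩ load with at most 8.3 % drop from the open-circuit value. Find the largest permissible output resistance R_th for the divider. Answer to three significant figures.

Loading drop = R_th/(R_th + R_L) ≤ 0.0830, so R_th ≤ R_L · ε/(1−ε) = 470 kΩ × 0.0830/0.9170 = 42.5 kΩ.

R_th ≤ 42.5 kΩ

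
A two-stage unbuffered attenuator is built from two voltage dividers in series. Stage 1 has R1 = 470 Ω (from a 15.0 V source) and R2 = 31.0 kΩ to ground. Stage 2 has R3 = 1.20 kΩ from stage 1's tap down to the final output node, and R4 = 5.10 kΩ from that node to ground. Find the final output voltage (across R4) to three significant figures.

Stage 2 presents R3+R4 = 6300 Ω as a load on stage 1's tap.
Stage 1's lower leg becomes R2‖(R3+R4) = 5236 Ω, so V_mid = 15.0 × 5236/5706 = 13.76 V.
Stage 2 is itself unloaded: V_out = V_mid × R4/(R3+R4) = 13.76 × 5100/6300 = 11.1 V.

V_out ≈ 11.1 V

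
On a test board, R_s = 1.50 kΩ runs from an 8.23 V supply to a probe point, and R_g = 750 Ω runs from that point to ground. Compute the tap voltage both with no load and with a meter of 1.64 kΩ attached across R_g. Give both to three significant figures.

Open-circuit: V = 8.23 × 750/(1500 + 750) = 2.74 V.
With the load, R_g becomes R_g‖R_L = 514.6 Ω, so V = 8.23 × 514.6/2015 = 2.10 V.

Unloaded: 2.74 V; loaded: 2.10 V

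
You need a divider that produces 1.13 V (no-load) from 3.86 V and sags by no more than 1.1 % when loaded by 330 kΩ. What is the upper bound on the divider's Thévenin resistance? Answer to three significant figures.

Loading drop = R_th/(R_th + R_L) ≤ 0.0110, so R_th ≤ R_L · ε/(1−ε) = 330 kΩ × 0.0110/0.9890 = 3.67 kΩ.

R_th ≤ 3.67 kΩ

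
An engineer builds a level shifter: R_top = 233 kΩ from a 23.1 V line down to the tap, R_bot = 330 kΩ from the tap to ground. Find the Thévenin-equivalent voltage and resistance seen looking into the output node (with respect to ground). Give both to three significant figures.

V_th is the open-circuit tap voltage: 23.1 × 330/(233 + 330) = 13.5 V.
With the supply zeroed, R_top and R_bot appear in parallel from the tap: R_th = R_top‖R_bot = (233 × 330)/563.0 = 137 kΩ.

V_th = 13.5 V, R_th = 137 kΩ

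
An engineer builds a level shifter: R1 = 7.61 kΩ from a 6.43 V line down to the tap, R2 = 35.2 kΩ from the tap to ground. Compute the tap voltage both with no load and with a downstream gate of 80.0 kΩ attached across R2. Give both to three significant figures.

Open-circuit: V = 6.43 × 35.2/(7.61 + 35.2) = 5.29 V.
With the load, R2 becomes R2‖R_L = 24.44 kΩ, so V = 6.43 × 24.44/32.05 = 4.90 V.

Unloaded: 5.29 V; loaded: 4.90 V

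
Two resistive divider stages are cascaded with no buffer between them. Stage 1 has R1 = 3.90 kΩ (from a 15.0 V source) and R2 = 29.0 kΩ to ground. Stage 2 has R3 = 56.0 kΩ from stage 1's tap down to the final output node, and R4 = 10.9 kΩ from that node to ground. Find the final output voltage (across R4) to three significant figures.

V_out ≈ 2.05 V

Stage 2 presents R3+R4 = 66.90 kΩ as a load on stage 1's tap.
Stage 1's lower leg becomes R2‖(R3+R4) = 20.23 kΩ, so V_mid = 15.0 × 20.23/24.13 = 12.58 V.
Stage 2 is itself unloaded: V_out = V_mid × R4/(R3+R4) = 12.58 × 10.9/66.90 = 2.05 V.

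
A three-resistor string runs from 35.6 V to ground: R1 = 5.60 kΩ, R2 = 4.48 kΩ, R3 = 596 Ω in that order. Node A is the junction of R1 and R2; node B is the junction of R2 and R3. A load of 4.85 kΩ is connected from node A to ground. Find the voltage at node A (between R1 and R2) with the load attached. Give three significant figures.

Below node A the series string R2+R3 = 5076 Ω sits in parallel with the 4850 Ω load: 2480 Ω.
V_A = 35.6 × 2480/(5600 + 2480) = 10.9 V.

V ≈ 10.9 V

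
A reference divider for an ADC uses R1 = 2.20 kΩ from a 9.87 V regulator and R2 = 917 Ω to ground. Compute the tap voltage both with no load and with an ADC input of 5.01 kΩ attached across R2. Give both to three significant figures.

Unloaded: 2.90 V; loaded: 2.57 V

Open-circuit: V = 9.87 × 917/(2200 + 917) = 2.90 V.
With the load, R2 becomes R2‖R_L = 775.1 Ω, so V = 9.87 × 775.1/2975 = 2.57 V.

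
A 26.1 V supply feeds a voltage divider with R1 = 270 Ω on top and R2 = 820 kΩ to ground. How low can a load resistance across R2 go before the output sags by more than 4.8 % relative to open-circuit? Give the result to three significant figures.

Output resistance R_th = R1‖R2 = (270 × 820000)/820300 = 269.9 Ω.
The fractional drop is R_th/(R_th + R_L); requiring this ≤ 0.0480 gives R_L ≥ R_th(1/0.0480 − 1) = 269.9 × 19.83 = 5.35 kΩ.

R_L(min) ≈ 5.35 kΩ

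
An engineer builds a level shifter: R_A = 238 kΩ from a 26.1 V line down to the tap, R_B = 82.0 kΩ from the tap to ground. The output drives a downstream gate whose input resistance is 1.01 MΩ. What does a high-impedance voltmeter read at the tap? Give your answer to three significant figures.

The load sits in parallel with R_B: R_B‖R_L = (82.0 × 1010) / (82.0 + 1010) = 75.84 kΩ.
V_out = 26.1 × 75.84 / (238 + 75.84) = 26.1 × 75.84/313.8 = 6.31 V.
(Unloaded it would have been 6.69 V.)

V_out ≈ 6.31 V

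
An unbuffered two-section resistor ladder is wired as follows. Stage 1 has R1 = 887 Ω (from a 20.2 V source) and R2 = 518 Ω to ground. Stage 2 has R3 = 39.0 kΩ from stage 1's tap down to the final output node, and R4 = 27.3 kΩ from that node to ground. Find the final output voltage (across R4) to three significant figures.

V_out ≈ 3.05 V

Stage 2 presents R3+R4 = 66300 Ω as a load on stage 1's tap.
Stage 1's lower leg becomes R2‖(R3+R4) = 514.0 Ω, so V_mid = 20.2 × 514.0/1401 = 7.411 V.
Stage 2 is itself unloaded: V_out = V_mid × R4/(R3+R4) = 7.411 × 27300/66300 = 3.05 V.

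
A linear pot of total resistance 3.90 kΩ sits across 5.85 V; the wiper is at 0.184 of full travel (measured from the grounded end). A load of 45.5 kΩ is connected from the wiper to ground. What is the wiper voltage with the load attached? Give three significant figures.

V ≈ 1.06 V

The wiper splits the pot into (1−α)R = 3182 Ω above and αR = 717.6 Ω below.
Lower section ‖ load = 706.5 Ω.
V_wiper = 5.85 × 706.5/(3182 + 706.5) = 1.06 V.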